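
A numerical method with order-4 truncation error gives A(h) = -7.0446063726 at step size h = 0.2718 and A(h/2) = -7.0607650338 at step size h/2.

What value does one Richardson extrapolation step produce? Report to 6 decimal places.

The method has order 4: 2^4 = 16.
Difference of the inputs: -7.0607650338 − (-7.0446063726) = -0.0161586612
Correction (A(h/2) − A(h))/(16 − 1) = (-0.0161586612)/15 = -0.0010772441
R = -7.0607650338 − 0.0010772441 = -7.0618422779
Correction |R − A(h/2)| = 1.077e-03; gap |A(h/2) − A(h)| = 1.616e-02.

-7.061842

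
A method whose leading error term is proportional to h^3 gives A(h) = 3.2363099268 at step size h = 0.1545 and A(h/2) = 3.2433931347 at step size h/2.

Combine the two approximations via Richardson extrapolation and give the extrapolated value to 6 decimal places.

3.244405

Order 3 gives 2^r = 8 and 2^r − 1 = 7.
Weighted: 25.9471450776 − 3.2363099268 = 22.7108351508
Extrapolated: 22.7108351508 / 7 = 3.2444050215
Shift from A(h/2): +0.0010118868.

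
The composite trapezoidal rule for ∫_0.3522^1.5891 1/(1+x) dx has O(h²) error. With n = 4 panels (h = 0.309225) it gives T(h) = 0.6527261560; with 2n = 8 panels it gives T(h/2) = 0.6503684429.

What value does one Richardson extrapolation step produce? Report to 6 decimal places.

r = 2: numerator weight 4, denominator 3.
4 × 0.6503684429 = 2.6014737716; 2.6014737716 − 0.6527261560 = 1.9487476156
Denominator 4 − 1 = 3.
Result: 0.6495825385
Gap between inputs: 2.358e-03; correction applied: −0.0007859044.

0.649583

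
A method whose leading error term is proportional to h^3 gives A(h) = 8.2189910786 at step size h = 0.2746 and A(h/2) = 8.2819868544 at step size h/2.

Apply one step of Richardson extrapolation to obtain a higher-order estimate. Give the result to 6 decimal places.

The method has order 3: 2^3 = 8.
8·8.2819868544 − 8.2189910786 = 58.0369037566
Extrapolated: 58.0369037566 / 7 = 8.2909862509

8.290986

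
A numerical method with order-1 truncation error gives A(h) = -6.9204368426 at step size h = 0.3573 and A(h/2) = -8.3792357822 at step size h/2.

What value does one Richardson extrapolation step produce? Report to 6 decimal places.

-9.838035

r = 1, so 2^r = 2.
2^1·A(h/2) = -16.7584715644; minus A(h) gives -9.8380347218.
Extrapolated: (-9.8380347218) / 1 = -9.8380347218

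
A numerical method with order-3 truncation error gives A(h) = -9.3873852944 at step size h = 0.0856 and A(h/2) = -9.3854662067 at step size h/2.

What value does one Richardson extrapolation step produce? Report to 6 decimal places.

-9.385192

With r = 3 the leading error scales as h^3, so the weight is 2^3 = 8.
Difference of the inputs: -9.3854662067 − (-9.3873852944) = 0.0019190877
Divide by 2^3 − 1 = 7: 0.0019190877/7 = 0.0002741554
R = A(h/2) + (A(h/2) − A(h))/7 = -9.3854662067 + 0.0002741554 = -9.3851920513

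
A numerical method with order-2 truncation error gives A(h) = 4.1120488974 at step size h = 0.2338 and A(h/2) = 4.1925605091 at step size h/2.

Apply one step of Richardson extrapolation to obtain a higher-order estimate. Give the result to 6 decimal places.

4.219398

r = 2: numerator weight 4, denominator 3.
A(h/2) − A(h) = 4.1925605091 − 4.1120488974 = 0.0805116117
Divide by 2^2 − 1 = 3: 0.0805116117/3 = 0.0268372039
R = A(h/2) + (A(h/2) − A(h))/3 = 4.1925605091 + 0.0268372039 = 4.2193977130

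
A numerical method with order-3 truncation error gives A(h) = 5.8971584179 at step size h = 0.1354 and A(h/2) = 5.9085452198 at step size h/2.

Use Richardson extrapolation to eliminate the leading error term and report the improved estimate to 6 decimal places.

5.910172

r = 3: numerator weight 8, denominator 7.
Top: 8(5.9085452198) − (5.8971584179) = 41.3712033405
Divide by 2^3 − 1 = 7.
41.3712033405 ÷ 7 = 5.9101719058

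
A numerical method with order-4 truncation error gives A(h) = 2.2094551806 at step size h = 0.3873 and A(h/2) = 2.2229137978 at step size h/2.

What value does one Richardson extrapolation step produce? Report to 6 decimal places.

r = 4: numerator weight 16, denominator 15.
Weighted: 35.5666207648 − 2.2094551806 = 33.3571655842
Divide by 2^4 − 1 = 15.
Extrapolated: 33.3571655842 / 15 = 2.2238110389

2.223811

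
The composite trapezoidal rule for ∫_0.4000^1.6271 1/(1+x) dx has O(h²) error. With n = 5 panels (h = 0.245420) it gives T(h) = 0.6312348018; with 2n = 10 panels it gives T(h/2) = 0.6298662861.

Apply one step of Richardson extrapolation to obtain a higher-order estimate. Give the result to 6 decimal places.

0.629410

With r = 2 the leading error scales as h^2, so the weight is 2^2 = 4.
4*0.6298662861 − 0.6312348018 = 1.8882303426
Divide by 2^2 − 1 = 3.
R = 1.8882303426/3 = 0.6294101142
Gap between inputs: 1.369e-03; correction applied: −0.0004561719.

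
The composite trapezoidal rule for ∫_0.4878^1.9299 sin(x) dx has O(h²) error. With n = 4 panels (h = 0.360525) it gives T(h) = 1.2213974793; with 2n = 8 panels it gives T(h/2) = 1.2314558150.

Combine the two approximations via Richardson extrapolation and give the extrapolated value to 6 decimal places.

r = 2, so 2^r = 4.
Weighted: 4.9258232600 − 1.2213974793 = 3.7044257807
Extrapolated: 3.7044257807 / 3 = 1.2348085936
Shift from A(h/2): +0.0033527786.

1.234809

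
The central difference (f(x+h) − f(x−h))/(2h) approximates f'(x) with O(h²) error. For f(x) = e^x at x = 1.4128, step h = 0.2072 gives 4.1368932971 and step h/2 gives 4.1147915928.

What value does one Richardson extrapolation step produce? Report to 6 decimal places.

r = 2: numerator weight 4, denominator 3.
Difference of the inputs: 4.1147915928 − 4.1368932971 = -0.0221017043
Divide by 2^2 − 1 = 3: (-0.0221017043)/3 = -0.0073672348
R = 4.1147915928 − 0.0073672348 = 4.1074243580
Correction |R − A(h/2)| = 7.367e-03; gap |A(h/2) − A(h)| = 2.210e-02.

4.107424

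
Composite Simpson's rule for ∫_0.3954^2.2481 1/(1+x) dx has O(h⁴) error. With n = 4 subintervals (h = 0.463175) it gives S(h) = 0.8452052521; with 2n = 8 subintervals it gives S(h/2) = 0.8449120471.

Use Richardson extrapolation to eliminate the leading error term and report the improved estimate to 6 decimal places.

r = 4: numerator weight 16, denominator 15.
16·0.8449120471 = 13.5185927536; subtract 0.8452052521 → 12.6733875015
12.6733875015 ÷ 15 = 0.8448925001
Shift from A(h/2): −0.0000195470.

0.844893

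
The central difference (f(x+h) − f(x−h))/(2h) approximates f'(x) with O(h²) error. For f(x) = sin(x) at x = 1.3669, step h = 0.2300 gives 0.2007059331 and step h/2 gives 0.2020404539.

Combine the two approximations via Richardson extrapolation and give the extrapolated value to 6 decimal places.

The method has order 2: 2^2 = 4.
A(h/2) − A(h) = 0.2020404539 − 0.2007059331 = 0.0013345208
Correction (A(h/2) − A(h))/(4 − 1) = 0.0013345208/3 = 0.0004448403
R = A(h/2) + (A(h/2) − A(h))/3 = 0.2020404539 + 0.0004448403 = 0.2024852942

0.202485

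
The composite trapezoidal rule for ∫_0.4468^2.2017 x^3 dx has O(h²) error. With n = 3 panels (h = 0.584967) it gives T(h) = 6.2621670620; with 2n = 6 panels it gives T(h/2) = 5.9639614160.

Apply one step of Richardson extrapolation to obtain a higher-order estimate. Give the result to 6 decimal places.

Error is O(h^2); halving h shrinks it by 2^2 = 4.
Numerator 4*A(h/2) − A(h) = 4*5.9639614160 − 6.2621670620 = 17.5936786020
R = 17.5936786020/3 = 5.8645595340
Correction |R − A(h/2)| = 9.940e-02; gap |A(h/2) − A(h)| = 2.982e-01.

5.864560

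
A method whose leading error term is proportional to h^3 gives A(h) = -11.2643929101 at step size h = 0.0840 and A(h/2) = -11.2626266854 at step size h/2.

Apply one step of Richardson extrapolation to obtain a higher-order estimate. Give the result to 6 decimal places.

With r = 3 the leading error scales as h^3, so the weight is 2^3 = 8.
Difference of the inputs: -11.2626266854 − (-11.2643929101) = 0.0017662247
Correction (A(h/2) − A(h))/(8 − 1) = 0.0017662247/7 = 0.0002523178
R = -11.2626266854 + 0.0002523178 = -11.2623743676

-11.262374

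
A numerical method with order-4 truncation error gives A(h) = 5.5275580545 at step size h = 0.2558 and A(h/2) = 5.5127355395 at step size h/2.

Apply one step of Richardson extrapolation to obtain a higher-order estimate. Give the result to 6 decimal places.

5.511747

With r = 4 the leading error scales as h^4, so the weight is 2^4 = 16.
A(h/2) − A(h) = 5.5127355395 − 5.5275580545 = -0.0148225150
Correction (A(h/2) − A(h))/(16 − 1) = (-0.0148225150)/15 = -0.0009881677
R = A(h/2) + (A(h/2) − A(h))/15 = 5.5127355395 − 0.0009881677 = 5.5117473718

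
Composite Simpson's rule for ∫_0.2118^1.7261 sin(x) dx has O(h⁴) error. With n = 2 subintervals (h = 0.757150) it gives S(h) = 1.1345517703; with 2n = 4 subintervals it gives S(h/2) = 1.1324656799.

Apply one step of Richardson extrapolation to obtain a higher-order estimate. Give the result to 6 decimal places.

1.132327

r = 4: numerator weight 16, denominator 15.
16 × 1.1324656799 − 1.1345517703 = 16.9848991081
R = 16.9848991081/15 = 1.1323266072
Correction |R − A(h/2)| = 1.391e-04; gap |A(h/2) − A(h)| = 2.086e-03.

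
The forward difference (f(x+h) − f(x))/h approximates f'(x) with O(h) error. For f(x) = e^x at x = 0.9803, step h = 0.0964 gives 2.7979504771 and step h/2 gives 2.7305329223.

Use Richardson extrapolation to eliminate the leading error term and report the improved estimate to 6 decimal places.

r = 1: numerator weight 2, denominator 1.
2^1·A(h/2) = 5.4610658446; minus A(h) gives 2.6631153675.
Divide by 2^1 − 1 = 1.
So the Richardson estimate is 2.6631153675.
Gap between inputs: 6.742e-02; correction applied: −0.0674175548.

2.663115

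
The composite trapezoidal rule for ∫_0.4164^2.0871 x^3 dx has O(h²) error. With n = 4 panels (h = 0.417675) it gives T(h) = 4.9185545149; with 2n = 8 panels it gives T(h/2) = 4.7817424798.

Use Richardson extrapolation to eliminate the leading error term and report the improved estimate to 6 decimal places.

4.736138

Error is O(h^2); halving h shrinks it by 2^2 = 4.
2^2×A(h/2) = 19.1269699192; minus A(h) gives 14.2084154043.
Divide by 2^2 − 1 = 3.
Extrapolated: 14.2084154043 / 3 = 4.7361384681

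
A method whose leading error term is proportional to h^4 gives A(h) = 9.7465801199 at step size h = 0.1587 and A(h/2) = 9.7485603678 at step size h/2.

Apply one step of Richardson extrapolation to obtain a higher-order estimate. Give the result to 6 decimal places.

9.748692

With r = 4 the leading error scales as h^4, so the weight is 2^4 = 16.
16·9.7485603678 = 155.9769658848; 155.9769658848 − 9.7465801199 = 146.2303857649
Divide by 2^4 − 1 = 15.
(16·9.7485603678 − 9.7465801199)/(16 − 1) = 9.7486923843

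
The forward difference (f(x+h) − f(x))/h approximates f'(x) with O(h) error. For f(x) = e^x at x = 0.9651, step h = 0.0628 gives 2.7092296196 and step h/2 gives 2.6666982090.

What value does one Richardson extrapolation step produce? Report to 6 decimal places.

Method order is 1; weight 2^1 = 2.
Difference of the inputs: 2.6666982090 − 2.7092296196 = -0.0425314106
Correction (A(h/2) − A(h))/(2 − 1) = (-0.0425314106)/1 = -0.0425314106
R = 2.6666982090 − 0.0425314106 = 2.6241667984

2.624167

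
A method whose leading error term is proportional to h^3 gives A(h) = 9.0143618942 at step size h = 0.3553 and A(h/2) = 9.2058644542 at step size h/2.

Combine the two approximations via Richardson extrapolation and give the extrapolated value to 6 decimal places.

9.233222

With r = 3 the leading error scales as h^3, so the weight is 2^3 = 8.
8 × 9.2058644542 = 73.6469156336; 73.6469156336 − 9.0143618942 = 64.6325537394
Denominator 8 − 1 = 7.
64.6325537394 ÷ 7 = 9.2332219628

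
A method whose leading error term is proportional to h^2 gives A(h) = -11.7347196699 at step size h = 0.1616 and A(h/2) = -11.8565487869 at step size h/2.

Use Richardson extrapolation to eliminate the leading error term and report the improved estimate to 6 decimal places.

r = 2, so 2^r = 4.
Top: 4(-11.8565487869) − (-11.7347196699) = -35.6914754777
(-35.6914754777) ÷ 3 = -11.8971584926
Shift from A(h/2): −0.0406097057.

-11.897158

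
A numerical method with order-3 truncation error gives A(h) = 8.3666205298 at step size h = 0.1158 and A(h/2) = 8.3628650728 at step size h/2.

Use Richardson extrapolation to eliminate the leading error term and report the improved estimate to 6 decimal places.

8.362329

With r = 3 the leading error scales as h^3, so the weight is 2^3 = 8.
A(h/2) − A(h) = 8.3628650728 − 8.3666205298 = -0.0037554570
Divide by 2^3 − 1 = 7: (-0.0037554570)/7 = -0.0005364939
R = 8.3628650728 − 0.0005364939 = 8.3623285789
Gap between inputs: 3.755e-03; correction applied: −0.0005364939.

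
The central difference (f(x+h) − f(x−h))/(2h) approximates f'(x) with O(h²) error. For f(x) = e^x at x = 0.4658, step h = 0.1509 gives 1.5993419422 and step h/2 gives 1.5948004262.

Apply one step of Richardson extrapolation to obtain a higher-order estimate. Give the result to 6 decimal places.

Error is O(h^2); halving h shrinks it by 2^2 = 4.
Numerator 4·A(h/2) − A(h) = 4·1.5948004262 − 1.5993419422 = 4.7798597626
(4·1.5948004262 − 1.5993419422)/(4 − 1) = 1.5932865875
Shift from A(h/2): −0.0015138387.

1.593287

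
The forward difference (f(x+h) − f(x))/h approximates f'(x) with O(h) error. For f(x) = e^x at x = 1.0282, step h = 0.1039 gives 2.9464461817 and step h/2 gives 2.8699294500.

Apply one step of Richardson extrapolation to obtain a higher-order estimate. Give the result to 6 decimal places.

r = 1, so 2^r = 2.
Difference of the inputs: 2.8699294500 − 2.9464461817 = -0.0765167317
Correction (A(h/2) − A(h))/(2 − 1) = (-0.0765167317)/1 = -0.0765167317
R = 2.8699294500 − 0.0765167317 = 2.7934127183
Shift from A(h/2): −0.0765167317.

2.793413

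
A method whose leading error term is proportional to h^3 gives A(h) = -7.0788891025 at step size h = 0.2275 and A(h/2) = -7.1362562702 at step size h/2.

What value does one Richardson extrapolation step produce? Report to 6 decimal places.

Order 3 gives 2^r = 8 and 2^r − 1 = 7.
A(h/2) − A(h) = -7.1362562702 − (-7.0788891025) = -0.0573671677
Divide by 2^3 − 1 = 7: (-0.0573671677)/7 = -0.0081953097
R = A(h/2) + (A(h/2) − A(h))/7 = -7.1362562702 − 0.0081953097 = -7.1444515799

-7.144452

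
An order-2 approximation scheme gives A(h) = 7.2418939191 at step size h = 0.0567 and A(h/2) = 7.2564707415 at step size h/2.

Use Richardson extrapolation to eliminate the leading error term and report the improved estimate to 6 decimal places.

Leading term ∝ h^2; use weight 4 = 2^2.
Numerator 4*A(h/2) − A(h) = 4*7.2564707415 − 7.2418939191 = 21.7839890469
Denominator 4 − 1 = 3.
So the Richardson estimate is 7.2613296823.

7.261330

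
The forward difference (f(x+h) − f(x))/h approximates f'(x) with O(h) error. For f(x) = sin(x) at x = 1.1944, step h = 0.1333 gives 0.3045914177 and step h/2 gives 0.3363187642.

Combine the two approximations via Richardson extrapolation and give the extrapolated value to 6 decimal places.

Order 1 gives 2^r = 2 and 2^r − 1 = 1.
Difference of the inputs: 0.3363187642 − 0.3045914177 = 0.0317273465
Correction (A(h/2) − A(h))/(2 − 1) = 0.0317273465/1 = 0.0317273465
R = A(h/2) + (A(h/2) − A(h))/1 = 0.3363187642 + 0.0317273465 = 0.3680461107

0.368046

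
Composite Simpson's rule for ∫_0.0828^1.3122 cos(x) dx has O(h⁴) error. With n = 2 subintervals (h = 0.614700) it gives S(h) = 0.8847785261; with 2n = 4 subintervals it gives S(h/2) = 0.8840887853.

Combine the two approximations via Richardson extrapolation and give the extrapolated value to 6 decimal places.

r = 4: numerator weight 16, denominator 15.
Difference of the inputs: 0.8840887853 − 0.8847785261 = -0.0006897408
Correction (A(h/2) − A(h))/(16 − 1) = (-0.0006897408)/15 = -0.0000459827
R = 0.8840887853 − 0.0000459827 = 0.8840428026

0.884043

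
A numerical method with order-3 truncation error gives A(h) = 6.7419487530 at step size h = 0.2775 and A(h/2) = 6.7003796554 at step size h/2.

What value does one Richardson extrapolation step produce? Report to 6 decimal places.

6.694441

Method order is 3; weight 2^3 = 8.
Top: 8(6.7003796554) − (6.7419487530) = 46.8610884902
(8×6.7003796554 − 6.7419487530)/(8 − 1) = 6.6944412129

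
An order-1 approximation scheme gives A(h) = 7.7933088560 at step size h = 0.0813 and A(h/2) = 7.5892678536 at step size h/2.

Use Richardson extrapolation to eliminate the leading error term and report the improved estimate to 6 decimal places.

7.385227

r = 1: numerator weight 2, denominator 1.
Top: 2(7.5892678536) − (7.7933088560) = 7.3852268512
Denominator 2 − 1 = 1.
Extrapolated: 7.3852268512 / 1 = 7.3852268512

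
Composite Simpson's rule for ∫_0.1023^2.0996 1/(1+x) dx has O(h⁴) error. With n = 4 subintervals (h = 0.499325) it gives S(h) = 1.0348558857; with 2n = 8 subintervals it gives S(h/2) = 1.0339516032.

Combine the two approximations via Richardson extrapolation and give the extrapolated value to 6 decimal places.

1.033891

Order 4 gives 2^r = 16 and 2^r − 1 = 15.
Numerator 16 × A(h/2) − A(h) = 16 × 1.0339516032 − 1.0348558857 = 15.5083697655
Divide by 2^4 − 1 = 15.
Extrapolated: 15.5083697655 / 15 = 1.0338913177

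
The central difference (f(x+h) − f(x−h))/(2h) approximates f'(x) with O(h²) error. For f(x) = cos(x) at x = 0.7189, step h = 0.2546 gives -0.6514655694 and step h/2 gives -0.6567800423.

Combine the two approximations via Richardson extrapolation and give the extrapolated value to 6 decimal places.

r = 2, so 2^r = 4.
4×(-0.6567800423) − (-0.6514655694) = -1.9756545998
R = (-1.9756545998)/3 = -0.6585515333

-0.658552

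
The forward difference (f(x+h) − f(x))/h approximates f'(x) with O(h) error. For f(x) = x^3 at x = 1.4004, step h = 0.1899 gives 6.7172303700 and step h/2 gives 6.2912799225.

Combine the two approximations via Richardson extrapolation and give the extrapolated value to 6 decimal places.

5.865329

Order 1 gives 2^r = 2 and 2^r − 1 = 1.
2×6.2912799225 = 12.5825598450; 12.5825598450 − 6.7172303700 = 5.8653294750
Divide by 2^1 − 1 = 1.
Result: 5.8653294750
Gap between inputs: 4.260e-01; correction applied: −0.4259504475.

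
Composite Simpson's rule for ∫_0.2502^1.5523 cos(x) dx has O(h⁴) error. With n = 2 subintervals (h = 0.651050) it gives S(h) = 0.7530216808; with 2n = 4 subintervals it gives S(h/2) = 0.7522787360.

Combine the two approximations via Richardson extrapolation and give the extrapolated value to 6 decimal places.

r = 4: numerator weight 16, denominator 15.
2^4*A(h/2) = 12.0364597760; minus A(h) gives 11.2834380952.
Denominator 16 − 1 = 15.
R = 11.2834380952/15 = 0.7522292063

0.752229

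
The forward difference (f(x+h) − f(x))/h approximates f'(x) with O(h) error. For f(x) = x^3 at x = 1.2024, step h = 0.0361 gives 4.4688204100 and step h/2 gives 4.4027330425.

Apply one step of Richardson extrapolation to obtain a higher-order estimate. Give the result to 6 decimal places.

4.336646

The method has order 1: 2^1 = 2.
Difference of the inputs: 4.4027330425 − 4.4688204100 = -0.0660873675
Correction (A(h/2) − A(h))/(2 − 1) = (-0.0660873675)/1 = -0.0660873675
R = 4.4027330425 − 0.0660873675 = 4.3366456750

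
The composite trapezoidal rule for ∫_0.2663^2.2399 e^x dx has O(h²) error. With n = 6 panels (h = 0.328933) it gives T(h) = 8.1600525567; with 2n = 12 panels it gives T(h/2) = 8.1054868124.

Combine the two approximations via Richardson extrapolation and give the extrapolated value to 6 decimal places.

r = 2: numerator weight 4, denominator 3.
Difference of the inputs: 8.1054868124 − 8.1600525567 = -0.0545657443
Correction (A(h/2) − A(h))/(4 − 1) = (-0.0545657443)/3 = -0.0181885814
R = A(h/2) + (A(h/2) − A(h))/3 = 8.1054868124 − 0.0181885814 = 8.0872982310
Shift from A(h/2): −0.0181885814.

8.087298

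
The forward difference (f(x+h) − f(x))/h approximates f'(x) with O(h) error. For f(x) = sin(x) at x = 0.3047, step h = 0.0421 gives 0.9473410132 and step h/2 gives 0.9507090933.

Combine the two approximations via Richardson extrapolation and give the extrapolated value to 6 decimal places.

0.954077

The method has order 1: 2^1 = 2.
Top: 2(0.9507090933) − (0.9473410132) = 0.9540771734
(2×0.9507090933 − 0.9473410132)/(2 − 1) = 0.9540771734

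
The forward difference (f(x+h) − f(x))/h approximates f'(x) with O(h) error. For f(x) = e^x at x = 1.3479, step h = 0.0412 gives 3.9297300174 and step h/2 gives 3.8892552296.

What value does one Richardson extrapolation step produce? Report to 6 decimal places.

r = 1, so 2^r = 2.
2^1 × A(h/2) = 7.7785104592; minus A(h) gives 3.8487804418.
(2 × 3.8892552296 − 3.9297300174)/(2 − 1) = 3.8487804418

3.848780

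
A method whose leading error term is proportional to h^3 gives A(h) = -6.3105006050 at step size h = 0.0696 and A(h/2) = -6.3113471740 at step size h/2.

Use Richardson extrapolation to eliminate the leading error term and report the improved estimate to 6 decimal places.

With r = 3 the leading error scales as h^3, so the weight is 2^3 = 8.
Top: 8(-6.3113471740) − (-6.3105006050) = -44.1802767870
Denominator 8 − 1 = 7.
(-44.1802767870) ÷ 7 = -6.3114681124

-6.311468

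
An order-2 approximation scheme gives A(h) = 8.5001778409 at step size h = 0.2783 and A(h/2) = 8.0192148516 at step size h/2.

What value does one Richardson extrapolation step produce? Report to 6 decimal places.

7.858894

r = 2: numerator weight 4, denominator 3.
4·8.0192148516 = 32.0768594064; subtract 8.5001778409 → 23.5766815655
Denominator 4 − 1 = 3.
R = 23.5766815655/3 = 7.8588938552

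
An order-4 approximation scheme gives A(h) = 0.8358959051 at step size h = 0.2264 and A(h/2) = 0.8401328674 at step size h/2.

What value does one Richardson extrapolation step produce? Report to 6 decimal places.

0.840415

Error is O(h^4); halving h shrinks it by 2^4 = 16.
Top: 16(0.8401328674) − (0.8358959051) = 12.6062299733
Divide by 2^4 − 1 = 15.
(16×0.8401328674 − 0.8358959051)/(16 − 1) = 0.8404153316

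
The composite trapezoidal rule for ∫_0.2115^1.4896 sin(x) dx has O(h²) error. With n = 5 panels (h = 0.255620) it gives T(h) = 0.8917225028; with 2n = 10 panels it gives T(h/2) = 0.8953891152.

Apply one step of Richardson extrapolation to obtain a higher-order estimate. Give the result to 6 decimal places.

Error is O(h^2); halving h shrinks it by 2^2 = 4.
Numerator 4 × A(h/2) − A(h) = 4 × 0.8953891152 − 0.8917225028 = 2.6898339580
(4 × 0.8953891152 − 0.8917225028)/(4 − 1) = 0.8966113193
Gap between inputs: 3.667e-03; correction applied: +0.0012222041.

0.896611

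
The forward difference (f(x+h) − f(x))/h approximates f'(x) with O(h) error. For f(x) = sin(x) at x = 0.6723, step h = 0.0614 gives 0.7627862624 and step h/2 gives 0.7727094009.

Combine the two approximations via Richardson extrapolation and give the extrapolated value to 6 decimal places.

With r = 1 the leading error scales as h^1, so the weight is 2^1 = 2.
2 × 0.7727094009 − 0.7627862624 = 0.7826325394
R = 0.7826325394/1 = 0.7826325394

0.782633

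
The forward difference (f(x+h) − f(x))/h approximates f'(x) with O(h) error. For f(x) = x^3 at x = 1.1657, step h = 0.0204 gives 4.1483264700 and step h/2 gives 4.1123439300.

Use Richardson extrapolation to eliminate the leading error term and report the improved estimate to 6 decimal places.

Method order is 1; weight 2^1 = 2.
2·4.1123439300 = 8.2246878600; 8.2246878600 − 4.1483264700 = 4.0763613900
Divide by 2^1 − 1 = 1.
Extrapolated: 4.0763613900 / 1 = 4.0763613900

4.076361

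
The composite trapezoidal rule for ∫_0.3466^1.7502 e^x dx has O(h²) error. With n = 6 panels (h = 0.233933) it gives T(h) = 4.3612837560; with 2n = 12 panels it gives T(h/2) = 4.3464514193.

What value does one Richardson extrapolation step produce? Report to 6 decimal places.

Error is O(h^2); halving h shrinks it by 2^2 = 4.
Numerator 4 × A(h/2) − A(h) = 4 × 4.3464514193 − 4.3612837560 = 13.0245219212
Denominator 4 − 1 = 3.
(4 × 4.3464514193 − 4.3612837560)/(4 − 1) = 4.3415073071
Shift from A(h/2): −0.0049441122.

4.341507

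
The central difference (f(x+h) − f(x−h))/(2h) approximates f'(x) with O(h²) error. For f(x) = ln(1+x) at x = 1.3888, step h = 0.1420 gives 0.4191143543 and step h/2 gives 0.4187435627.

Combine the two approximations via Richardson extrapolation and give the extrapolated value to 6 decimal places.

The method has order 2: 2^2 = 4.
4 × 0.4187435627 = 1.6749742508; 1.6749742508 − 0.4191143543 = 1.2558598965
(4 × 0.4187435627 − 0.4191143543)/(4 − 1) = 0.4186199655

0.418620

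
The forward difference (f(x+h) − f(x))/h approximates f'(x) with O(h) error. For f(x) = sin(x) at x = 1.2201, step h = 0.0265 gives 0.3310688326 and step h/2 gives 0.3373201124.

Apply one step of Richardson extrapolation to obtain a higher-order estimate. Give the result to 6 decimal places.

Error is O(h^1); halving h shrinks it by 2^1 = 2.
Difference of the inputs: 0.3373201124 − 0.3310688326 = 0.0062512798
Correction (A(h/2) − A(h))/(2 − 1) = 0.0062512798/1 = 0.0062512798
R = A(h/2) + (A(h/2) − A(h))/1 = 0.3373201124 + 0.0062512798 = 0.3435713922
Shift from A(h/2): +0.0062512798.

0.343571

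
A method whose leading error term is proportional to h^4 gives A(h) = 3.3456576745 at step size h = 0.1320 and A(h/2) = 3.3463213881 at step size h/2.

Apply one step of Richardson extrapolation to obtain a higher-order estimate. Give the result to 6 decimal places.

3.346366

Leading term ∝ h^4; use weight 16 = 2^4.
16×3.3463213881 = 53.5411422096; 53.5411422096 − 3.3456576745 = 50.1954845351
Extrapolated: 50.1954845351 / 15 = 3.3463656357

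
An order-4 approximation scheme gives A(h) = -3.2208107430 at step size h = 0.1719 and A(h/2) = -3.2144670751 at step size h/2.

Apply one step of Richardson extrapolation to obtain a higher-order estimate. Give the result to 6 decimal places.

-3.214044

With r = 4 the leading error scales as h^4, so the weight is 2^4 = 16.
Top: 16(-3.2144670751) − (-3.2208107430) = -48.2106624586
Extrapolated: (-48.2106624586) / 15 = -3.2140441639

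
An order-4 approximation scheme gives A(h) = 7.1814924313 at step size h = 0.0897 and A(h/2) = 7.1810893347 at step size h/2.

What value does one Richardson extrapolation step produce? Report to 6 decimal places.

r = 4: numerator weight 16, denominator 15.
Top: 16(7.1810893347) − (7.1814924313) = 107.7159369239
107.7159369239 ÷ 15 = 7.1810624616
Shift from A(h/2): −0.0000268731.

7.181062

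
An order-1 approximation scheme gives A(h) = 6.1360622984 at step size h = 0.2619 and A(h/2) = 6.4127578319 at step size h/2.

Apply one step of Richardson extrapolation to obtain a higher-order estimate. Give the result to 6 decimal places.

Method order is 1; weight 2^1 = 2.
2^1×A(h/2) = 12.8255156638; minus A(h) gives 6.6894533654.
Denominator 2 − 1 = 1.
So the Richardson estimate is 6.6894533654.
Correction |R − A(h/2)| = 2.767e-01; gap |A(h/2) − A(h)| = 2.767e-01.

6.689453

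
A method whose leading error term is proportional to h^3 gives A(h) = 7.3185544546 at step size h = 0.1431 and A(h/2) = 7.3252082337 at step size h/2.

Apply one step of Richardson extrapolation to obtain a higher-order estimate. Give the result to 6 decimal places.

Order 3 gives 2^r = 8 and 2^r − 1 = 7.
2^3·A(h/2) = 58.6016658696; minus A(h) gives 51.2831114150.
Extrapolated: 51.2831114150 / 7 = 7.3261587736
Shift from A(h/2): +0.0009505399.

7.326159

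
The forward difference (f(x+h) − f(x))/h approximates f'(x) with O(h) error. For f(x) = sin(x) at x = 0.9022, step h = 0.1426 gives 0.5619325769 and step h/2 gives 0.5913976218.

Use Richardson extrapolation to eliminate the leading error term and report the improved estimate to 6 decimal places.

0.620863

Leading term ∝ h^1; use weight 2 = 2^1.
Top: 2(0.5913976218) − (0.5619325769) = 0.6208626667
Divide by 2^1 − 1 = 1.
So the Richardson estimate is 0.6208626667.
Gap between inputs: 2.947e-02; correction applied: +0.0294650449.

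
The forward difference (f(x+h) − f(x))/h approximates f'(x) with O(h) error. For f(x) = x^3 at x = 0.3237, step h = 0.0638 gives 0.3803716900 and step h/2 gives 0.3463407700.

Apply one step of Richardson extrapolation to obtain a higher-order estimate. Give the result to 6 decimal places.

0.312310

r = 1: numerator weight 2, denominator 1.
2*0.3463407700 = 0.6926815400; subtract 0.3803716900 → 0.3123098500
0.3123098500 ÷ 1 = 0.3123098500
Shift from A(h/2): −0.0340309200.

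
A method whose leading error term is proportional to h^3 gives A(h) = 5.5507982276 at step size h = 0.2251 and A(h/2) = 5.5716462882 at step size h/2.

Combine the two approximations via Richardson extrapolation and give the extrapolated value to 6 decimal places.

r = 3: numerator weight 8, denominator 7.
Top: 8(5.5716462882) − (5.5507982276) = 39.0223720780
39.0223720780 ÷ 7 = 5.5746245826
Correction |R − A(h/2)| = 2.978e-03; gap |A(h/2) − A(h)| = 2.085e-02.

5.574625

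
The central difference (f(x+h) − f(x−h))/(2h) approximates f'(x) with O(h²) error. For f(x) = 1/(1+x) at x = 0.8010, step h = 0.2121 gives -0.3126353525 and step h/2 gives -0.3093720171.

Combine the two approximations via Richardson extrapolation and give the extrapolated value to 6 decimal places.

-0.308284

r = 2, so 2^r = 4.
Top: 4(-0.3093720171) − (-0.3126353525) = -0.9248527159
Divide by 2^2 − 1 = 3.
So the Richardson estimate is -0.3082842386.
Gap between inputs: 3.263e-03; correction applied: +0.0010877785.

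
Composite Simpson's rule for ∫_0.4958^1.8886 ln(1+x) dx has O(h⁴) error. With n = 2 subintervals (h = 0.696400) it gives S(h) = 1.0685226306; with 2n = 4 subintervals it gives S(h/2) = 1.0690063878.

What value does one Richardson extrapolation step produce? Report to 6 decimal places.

1.069039

Order 4 gives 2^r = 16 and 2^r − 1 = 15.
Numerator 16·A(h/2) − A(h) = 16·1.0690063878 − 1.0685226306 = 16.0355795742
Denominator 16 − 1 = 15.
Result: 1.0690386383
Correction |R − A(h/2)| = 3.225e-05; gap |A(h/2) − A(h)| = 4.838e-04.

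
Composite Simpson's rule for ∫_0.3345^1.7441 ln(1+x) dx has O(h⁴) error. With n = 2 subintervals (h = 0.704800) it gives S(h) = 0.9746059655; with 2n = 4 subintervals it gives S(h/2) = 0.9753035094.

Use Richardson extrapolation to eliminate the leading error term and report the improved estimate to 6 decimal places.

The method has order 4: 2^4 = 16.
16×0.9753035094 = 15.6048561504; subtract 0.9746059655 → 14.6302501849
Extrapolated: 14.6302501849 / 15 = 0.9753500123

0.975350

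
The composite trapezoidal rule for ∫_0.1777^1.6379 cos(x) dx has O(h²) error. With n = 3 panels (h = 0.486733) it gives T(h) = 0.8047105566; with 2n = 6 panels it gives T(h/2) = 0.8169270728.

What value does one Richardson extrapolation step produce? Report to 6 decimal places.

The method has order 2: 2^2 = 4.
4 × 0.8169270728 = 3.2677082912; subtract 0.8047105566 → 2.4629977346
Extrapolated: 2.4629977346 / 3 = 0.8209992449

0.820999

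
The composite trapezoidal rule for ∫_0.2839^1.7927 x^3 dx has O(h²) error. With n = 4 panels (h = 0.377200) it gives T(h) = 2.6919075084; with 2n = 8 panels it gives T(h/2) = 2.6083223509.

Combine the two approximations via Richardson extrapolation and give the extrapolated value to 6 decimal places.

r = 2, so 2^r = 4.
Difference of the inputs: 2.6083223509 − 2.6919075084 = -0.0835851575
Correction (A(h/2) − A(h))/(4 − 1) = (-0.0835851575)/3 = -0.0278617192
R = 2.6083223509 − 0.0278617192 = 2.5804606317

2.580461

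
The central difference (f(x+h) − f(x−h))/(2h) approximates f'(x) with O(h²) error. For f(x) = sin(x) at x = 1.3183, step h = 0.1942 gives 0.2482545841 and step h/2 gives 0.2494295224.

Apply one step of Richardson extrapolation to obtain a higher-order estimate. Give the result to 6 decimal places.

The method has order 2: 2^2 = 4.
2^2·A(h/2) = 0.9977180896; minus A(h) gives 0.7494635055.
0.7494635055 ÷ 3 = 0.2498211685
Shift from A(h/2): +0.0003916461.

0.249821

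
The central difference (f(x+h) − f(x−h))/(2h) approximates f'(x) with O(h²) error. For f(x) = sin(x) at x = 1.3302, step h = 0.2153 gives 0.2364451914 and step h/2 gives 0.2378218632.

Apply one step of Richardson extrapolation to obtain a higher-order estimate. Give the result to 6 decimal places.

0.238281

r = 2: numerator weight 4, denominator 3.
Top: 4(0.2378218632) − (0.2364451914) = 0.7148422614
Denominator 4 − 1 = 3.
0.7148422614 ÷ 3 = 0.2382807538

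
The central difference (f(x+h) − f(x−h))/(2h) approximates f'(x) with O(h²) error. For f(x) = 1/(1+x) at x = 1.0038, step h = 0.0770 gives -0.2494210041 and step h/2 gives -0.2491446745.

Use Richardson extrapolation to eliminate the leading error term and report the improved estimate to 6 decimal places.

Leading term ∝ h^2; use weight 4 = 2^2.
Weighted: (-0.9965786980) − (-0.2494210041) = -0.7471576939
R = (-0.7471576939)/3 = -0.2490525646

-0.249053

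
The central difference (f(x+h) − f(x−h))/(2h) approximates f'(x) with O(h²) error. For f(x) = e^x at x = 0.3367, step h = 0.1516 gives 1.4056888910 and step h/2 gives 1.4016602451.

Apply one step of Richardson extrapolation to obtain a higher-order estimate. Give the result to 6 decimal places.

r = 2, so 2^r = 4.
4×1.4016602451 = 5.6066409804; subtract 1.4056888910 → 4.2009520894
Divide by 2^2 − 1 = 3.
4.2009520894 ÷ 3 = 1.4003173631

1.400317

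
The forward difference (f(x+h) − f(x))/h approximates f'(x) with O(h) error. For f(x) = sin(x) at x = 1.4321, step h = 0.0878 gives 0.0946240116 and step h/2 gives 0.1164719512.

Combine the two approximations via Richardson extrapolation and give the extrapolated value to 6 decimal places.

Method order is 1; weight 2^1 = 2.
A(h/2) − A(h) = 0.1164719512 − 0.0946240116 = 0.0218479396
Correction (A(h/2) − A(h))/(2 − 1) = 0.0218479396/1 = 0.0218479396
R = 0.1164719512 + 0.0218479396 = 0.1383198908
Shift from A(h/2): +0.0218479396.

0.138320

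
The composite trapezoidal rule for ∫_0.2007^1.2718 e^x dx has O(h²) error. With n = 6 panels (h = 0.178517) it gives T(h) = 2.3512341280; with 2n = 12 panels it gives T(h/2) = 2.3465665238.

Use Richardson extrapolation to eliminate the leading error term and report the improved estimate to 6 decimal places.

Error is O(h^2); halving h shrinks it by 2^2 = 4.
4·2.3465665238 = 9.3862660952; 9.3862660952 − 2.3512341280 = 7.0350319672
7.0350319672 ÷ 3 = 2.3450106557

2.345011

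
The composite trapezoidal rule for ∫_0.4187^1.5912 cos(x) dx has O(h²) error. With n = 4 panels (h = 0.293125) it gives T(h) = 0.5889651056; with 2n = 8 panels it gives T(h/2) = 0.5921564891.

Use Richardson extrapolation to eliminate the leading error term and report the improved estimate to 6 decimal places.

r = 2: numerator weight 4, denominator 3.
Difference of the inputs: 0.5921564891 − 0.5889651056 = 0.0031913835
Correction (A(h/2) − A(h))/(4 − 1) = 0.0031913835/3 = 0.0010637945
R = A(h/2) + (A(h/2) − A(h))/3 = 0.5921564891 + 0.0010637945 = 0.5932202836

0.593220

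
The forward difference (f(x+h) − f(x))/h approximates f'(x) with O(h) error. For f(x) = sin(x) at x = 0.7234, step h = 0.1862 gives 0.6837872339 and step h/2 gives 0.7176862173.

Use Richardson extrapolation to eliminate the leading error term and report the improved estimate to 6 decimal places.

Leading term ∝ h^1; use weight 2 = 2^1.
Numerator 2 × A(h/2) − A(h) = 2 × 0.7176862173 − 0.6837872339 = 0.7515852007
R = 0.7515852007/1 = 0.7515852007
Gap between inputs: 3.390e-02; correction applied: +0.0338989834.

0.751585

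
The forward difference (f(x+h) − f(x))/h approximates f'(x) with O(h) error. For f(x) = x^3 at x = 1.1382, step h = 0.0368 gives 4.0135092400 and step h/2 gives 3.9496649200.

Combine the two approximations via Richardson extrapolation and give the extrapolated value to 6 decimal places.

With r = 1 the leading error scales as h^1, so the weight is 2^1 = 2.
A(h/2) − A(h) = 3.9496649200 − 4.0135092400 = -0.0638443200
Divide by 2^1 − 1 = 1: (-0.0638443200)/1 = -0.0638443200
R = 3.9496649200 − 0.0638443200 = 3.8858206000

3.885821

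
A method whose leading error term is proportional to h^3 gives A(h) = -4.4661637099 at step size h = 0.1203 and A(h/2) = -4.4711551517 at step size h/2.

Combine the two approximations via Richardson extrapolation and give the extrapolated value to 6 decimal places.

r = 3, so 2^r = 8.
Numerator 8 × A(h/2) − A(h) = 8 × (-4.4711551517) − (-4.4661637099) = -31.3030775037
(-31.3030775037) ÷ 7 = -4.4718682148

-4.471868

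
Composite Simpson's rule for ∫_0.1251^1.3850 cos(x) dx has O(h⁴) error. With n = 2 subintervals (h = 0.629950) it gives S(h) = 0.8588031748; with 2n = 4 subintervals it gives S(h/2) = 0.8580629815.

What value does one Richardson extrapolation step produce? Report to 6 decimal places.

0.858014

r = 4, so 2^r = 16.
Top: 16(0.8580629815) − (0.8588031748) = 12.8702045292
R = 12.8702045292/15 = 0.8580136353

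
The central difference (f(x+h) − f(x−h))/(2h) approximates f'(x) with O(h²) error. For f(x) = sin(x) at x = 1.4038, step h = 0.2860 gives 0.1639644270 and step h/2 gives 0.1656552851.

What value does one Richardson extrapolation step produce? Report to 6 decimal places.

Leading term ∝ h^2; use weight 4 = 2^2.
2^2 × A(h/2) = 0.6626211404; minus A(h) gives 0.4986567134.
Divide by 2^2 − 1 = 3.
So the Richardson estimate is 0.1662189045.

0.166219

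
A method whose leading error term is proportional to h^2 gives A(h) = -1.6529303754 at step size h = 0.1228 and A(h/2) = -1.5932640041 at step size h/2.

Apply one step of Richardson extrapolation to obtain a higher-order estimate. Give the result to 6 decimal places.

-1.573375

Order 2 gives 2^r = 4 and 2^r − 1 = 3.
Weighted: (-6.3730560164) − (-1.6529303754) = -4.7201256410
Denominator 4 − 1 = 3.
Extrapolated: (-4.7201256410) / 3 = -1.5733752137
Gap between inputs: 5.967e-02; correction applied: +0.0198887904.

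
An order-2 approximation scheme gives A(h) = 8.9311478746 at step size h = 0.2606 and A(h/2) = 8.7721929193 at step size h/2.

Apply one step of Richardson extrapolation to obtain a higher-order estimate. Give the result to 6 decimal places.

8.719208

r = 2: numerator weight 4, denominator 3.
Numerator 4 × A(h/2) − A(h) = 4 × 8.7721929193 − 8.9311478746 = 26.1576238026
Divide by 2^2 − 1 = 3.
26.1576238026 ÷ 3 = 8.7192079342
Gap between inputs: 1.590e-01; correction applied: −0.0529849851.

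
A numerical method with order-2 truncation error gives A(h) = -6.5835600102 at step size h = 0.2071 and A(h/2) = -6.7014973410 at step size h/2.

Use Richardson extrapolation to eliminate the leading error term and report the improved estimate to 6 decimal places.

-6.740810

r = 2, so 2^r = 4.
Difference of the inputs: -6.7014973410 − (-6.5835600102) = -0.1179373308
Correction (A(h/2) − A(h))/(4 − 1) = (-0.1179373308)/3 = -0.0393124436
R = -6.7014973410 − 0.0393124436 = -6.7408097846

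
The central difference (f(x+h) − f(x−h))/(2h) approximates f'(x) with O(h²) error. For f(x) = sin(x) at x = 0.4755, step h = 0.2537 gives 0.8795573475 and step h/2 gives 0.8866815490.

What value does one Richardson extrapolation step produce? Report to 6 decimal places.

Method order is 2; weight 2^2 = 4.
4×0.8866815490 − 0.8795573475 = 2.6671688485
Extrapolated: 2.6671688485 / 3 = 0.8890562828

0.889056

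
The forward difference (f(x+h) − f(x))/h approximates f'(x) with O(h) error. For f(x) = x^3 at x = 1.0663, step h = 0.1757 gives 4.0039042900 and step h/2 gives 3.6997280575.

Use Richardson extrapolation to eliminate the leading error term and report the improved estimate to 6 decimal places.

Order 1 gives 2^r = 2 and 2^r − 1 = 1.
Top: 2(3.6997280575) − (4.0039042900) = 3.3955518250
Denominator 2 − 1 = 1.
R = 3.3955518250/1 = 3.3955518250
Gap between inputs: 3.042e-01; correction applied: −0.3041762325.

3.395552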